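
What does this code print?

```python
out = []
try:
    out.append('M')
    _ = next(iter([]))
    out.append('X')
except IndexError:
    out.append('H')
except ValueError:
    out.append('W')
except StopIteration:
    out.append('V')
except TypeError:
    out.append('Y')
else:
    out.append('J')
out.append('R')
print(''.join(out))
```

Execution trace: 'M' (try body) → 'V' (except StopIteration) → 'R' (after the try/except). Output: MVR

Answer: MVR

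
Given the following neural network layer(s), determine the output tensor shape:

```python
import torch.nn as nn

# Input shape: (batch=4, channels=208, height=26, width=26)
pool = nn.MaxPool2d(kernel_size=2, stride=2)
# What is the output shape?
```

Input: (4, 208, 26, 26) -> Output: (4, 208, 13, 13)

Answer: (4, 208, 13, 13)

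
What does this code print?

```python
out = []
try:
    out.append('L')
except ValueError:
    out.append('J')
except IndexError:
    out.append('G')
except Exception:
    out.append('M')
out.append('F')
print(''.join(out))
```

Execution trace: 'L' (try body, no exception) → 'F' (after the try/except). Output: LF

Answer: LF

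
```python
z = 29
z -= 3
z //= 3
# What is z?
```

Trace:
`z = 29` → z = 29
`z -= 3` → z = 26
`z //= 3` → z = 8
So z = 8

Answer: 8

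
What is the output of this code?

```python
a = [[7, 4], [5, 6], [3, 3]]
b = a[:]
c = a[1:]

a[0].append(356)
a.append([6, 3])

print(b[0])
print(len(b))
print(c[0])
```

Key concept: slice with nested mutation.
Step by step:
`a = [[7, 4], [5, 6], [3, 3]]` → a = [[7, 4], [5, 6], [3, 3]]
`b = a[:]` → b = [[7, 4], [5, 6], [3, 3]]
`c = a[1:]` → c = [[5, 6], [3, 3]]
`a[0].append(356)` → a = [[7, 4, 356], [5, 6], [3, 3]]; b = [[7, 4, 356], [5, 6], [3, 3]]
`a.append([6, 3])` → a = [[7, 4, 356], [5, 6], [3, 3], [6, 3]]
`print(b[0])` → prints [7, 4, 356]
`print(len(b))` → prints 3
`print(c[0])` → prints [5, 6]

Answer:
[7, 4, 356]
3
[5, 6]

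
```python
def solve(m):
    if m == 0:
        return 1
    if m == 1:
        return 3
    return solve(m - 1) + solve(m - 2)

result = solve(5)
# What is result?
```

Build up from base cases: solve(0)=1, solve(1)=3, solve(2)=4, solve(3)=7, solve(4)=11, solve(5)=18

Answer: 18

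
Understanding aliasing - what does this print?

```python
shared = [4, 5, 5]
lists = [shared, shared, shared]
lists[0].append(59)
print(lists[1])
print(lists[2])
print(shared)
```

Key concept: list of same reference.
Step by step:
`shared = [4, 5, 5]` → shared = [4, 5, 5]
`lists = [shared, shared, shared]` → lists = [[4, 5, 5], [4, 5, 5], [4, 5, 5]]
`lists[0].append(59)` → shared = [4, 5, 5, 59]; lists = [[4, 5, 5, 59], [4, 5, 5, 59], [4, 5, 5, 59]]
`print(lists[1])` → prints [4, 5, 5, 59]
`print(lists[2])` → prints [4, 5, 5, 59]
`print(shared)` → prints [4, 5, 5, 59]

Answer:
[4, 5, 5, 59]
[4, 5, 5, 59]
[4, 5, 5, 59]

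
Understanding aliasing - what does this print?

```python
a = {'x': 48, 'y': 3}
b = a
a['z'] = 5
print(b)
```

Key concept: dict aliasing.
Step by step:
`a = {'x': 48, 'y': 3}` → a = {'x': 48, 'y': 3}
`b = a` → b = {'x': 48, 'y': 3} (same object as a)
`a['z'] = 5` → a = {'x': 48, 'y': 3, 'z': 5} (same object as b); b = {'x': 48, 'y': 3, 'z': 5} (same object as a)
`print(b)` → prints {'x': 48, 'y': 3, 'z': 5}

Answer: {'x': 48, 'y': 3, 'z': 5}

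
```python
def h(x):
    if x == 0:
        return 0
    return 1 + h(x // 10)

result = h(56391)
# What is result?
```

Count of digits of 56391: 5

Answer: 5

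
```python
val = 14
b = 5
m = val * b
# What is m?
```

Trace:
`val = 14` → val = 14
`b = 5` → b = 5
`m = val * b` → m = 70
So m = 70

Answer: 70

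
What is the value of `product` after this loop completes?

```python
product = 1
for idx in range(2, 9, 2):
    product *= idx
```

Product of even numbers 2 to 8
`product` takes the values: 1 → 2 → 8 → 48 → 384

Answer: 384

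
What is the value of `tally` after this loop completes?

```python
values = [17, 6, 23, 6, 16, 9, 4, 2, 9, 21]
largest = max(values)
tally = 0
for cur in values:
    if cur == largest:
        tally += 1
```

Count of max value 23 in [17, 6, 23, 6, 16, 9, 4, 2, 9, 21]
`tally` takes the values: 0 → 1

Answer: 1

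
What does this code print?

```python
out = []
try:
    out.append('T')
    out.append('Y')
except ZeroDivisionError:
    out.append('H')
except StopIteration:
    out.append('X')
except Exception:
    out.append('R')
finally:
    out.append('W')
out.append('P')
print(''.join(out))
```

Execution trace: 'T' (try body) → 'Y' (try body, no exception) → 'W' (finally) → 'P' (after the try/except). Output: TYWP

Answer: TYWP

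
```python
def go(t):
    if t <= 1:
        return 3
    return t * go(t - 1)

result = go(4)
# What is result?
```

go(4) = 4 * 3 * 2 * 3 = 72

Answer: 72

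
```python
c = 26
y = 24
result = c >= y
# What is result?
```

Trace:
`c = 26` → c = 26
`y = 24` → y = 24
`result = c >= y` → result = True
So result = True

Answer: True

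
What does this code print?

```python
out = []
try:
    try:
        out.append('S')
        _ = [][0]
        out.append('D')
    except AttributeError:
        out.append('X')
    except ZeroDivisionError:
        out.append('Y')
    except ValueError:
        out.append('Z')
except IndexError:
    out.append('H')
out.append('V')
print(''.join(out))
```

Execution trace: 'S' (try body) → 'H' (outer except IndexError) → 'V' (after the try/except). Output: SHV

Answer: SHV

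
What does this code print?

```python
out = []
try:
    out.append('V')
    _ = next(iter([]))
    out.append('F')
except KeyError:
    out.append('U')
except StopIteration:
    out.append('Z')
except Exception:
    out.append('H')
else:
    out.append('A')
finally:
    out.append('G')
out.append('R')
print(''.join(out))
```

Execution trace: 'V' (try body) → 'Z' (except StopIteration) → 'G' (finally) → 'R' (after the try/except). Output: VZGR

Answer: VZGR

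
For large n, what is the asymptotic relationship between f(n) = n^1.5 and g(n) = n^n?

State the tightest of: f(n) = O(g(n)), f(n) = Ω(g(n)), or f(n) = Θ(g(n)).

n^1.5 vs n^n: f(n) = O(g(n)) but not Ω(g(n)) — n^n grows strictly faster than n^1.5.

Answer: f(n) = O(g(n)) but not Ω(g(n)) — n^n grows strictly faster than n^1.5.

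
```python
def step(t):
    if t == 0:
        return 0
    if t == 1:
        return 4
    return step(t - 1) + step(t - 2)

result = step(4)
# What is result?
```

Build up from base cases: step(0)=0, step(1)=4, step(2)=4, step(3)=8, step(4)=12

Answer: 12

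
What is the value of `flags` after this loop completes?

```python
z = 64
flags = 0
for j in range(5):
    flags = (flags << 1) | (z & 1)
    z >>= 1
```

Reverse lowest 5 bits of 64
`flags` takes the values: 0

Answer: 0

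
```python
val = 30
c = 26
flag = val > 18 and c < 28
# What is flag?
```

Trace:
`val = 30` → val = 30
`c = 26` → c = 26
`flag = val > 18 and c < 28` → flag = True
So flag = True

Answer: True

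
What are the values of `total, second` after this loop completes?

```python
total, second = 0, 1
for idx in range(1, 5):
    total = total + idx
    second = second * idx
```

Sum and factorial of 1 to 4
`total, second` takes the values: (0, 1) → (1, 1) → (3, 1) → (3, 2) → (6, 2) → (6, 6) → (10, 6) → (10, 24)

Answer: 10, 24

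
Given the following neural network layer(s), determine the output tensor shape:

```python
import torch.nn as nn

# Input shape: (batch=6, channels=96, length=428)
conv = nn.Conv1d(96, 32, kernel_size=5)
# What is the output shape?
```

Input: (6, 96, 428) -> Output: (6, 32, 424)

Answer: (6, 32, 424)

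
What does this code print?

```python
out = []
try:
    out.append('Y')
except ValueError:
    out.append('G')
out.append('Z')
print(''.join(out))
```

Execution trace: 'Y' (try body, no exception) → 'Z' (after the try/except). Output: YZ

Answer: YZ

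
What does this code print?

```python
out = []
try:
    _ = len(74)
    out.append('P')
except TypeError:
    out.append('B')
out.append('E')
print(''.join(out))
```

Execution trace: 'B' (except TypeError) → 'E' (after the try/except). Output: BE

Answer: BE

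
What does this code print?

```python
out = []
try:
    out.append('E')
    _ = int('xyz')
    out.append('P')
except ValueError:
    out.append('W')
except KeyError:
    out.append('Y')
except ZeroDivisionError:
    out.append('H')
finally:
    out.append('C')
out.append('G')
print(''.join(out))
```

Execution trace: 'E' (try body) → 'W' (except ValueError) → 'C' (finally) → 'G' (after the try/except). Output: EWCG

Answer: EWCG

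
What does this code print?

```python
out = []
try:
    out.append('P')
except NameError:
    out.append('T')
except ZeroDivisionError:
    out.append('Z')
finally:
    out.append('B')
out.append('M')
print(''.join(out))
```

Execution trace: 'P' (try body, no exception) → 'B' (finally) → 'M' (after the try/except). Output: PBM

Answer: PBM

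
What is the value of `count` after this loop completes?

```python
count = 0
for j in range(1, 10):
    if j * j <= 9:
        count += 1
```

Count numbers where j² ≤ 9
`count` takes the values: 0 → 1 → 2 → 3

Answer: 3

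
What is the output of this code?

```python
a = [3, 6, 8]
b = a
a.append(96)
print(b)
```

Key concept: basic list aliasing.
Step by step:
`a = [3, 6, 8]` → a = [3, 6, 8]
`b = a` → b = [3, 6, 8] (same object as a)
`a.append(96)` → a = [3, 6, 8, 96] (same object as b); b = [3, 6, 8, 96] (same object as a)
`print(b)` → prints [3, 6, 8, 96]

Answer: [3, 6, 8, 96]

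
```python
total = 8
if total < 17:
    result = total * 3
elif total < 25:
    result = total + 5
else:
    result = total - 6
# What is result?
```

Trace:
`total = 8` → total = 8
`if total < 17: ...` → total < 17 is True → result = 24
So result = 24

Answer: 24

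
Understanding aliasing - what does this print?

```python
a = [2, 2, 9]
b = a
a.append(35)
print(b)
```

Key concept: basic list aliasing.
Step by step:
`a = [2, 2, 9]` → a = [2, 2, 9]
`b = a` → b = [2, 2, 9] (same object as a)
`a.append(35)` → a = [2, 2, 9, 35] (same object as b); b = [2, 2, 9, 35] (same object as a)
`print(b)` → prints [2, 2, 9, 35]

Answer: [2, 2, 9, 35]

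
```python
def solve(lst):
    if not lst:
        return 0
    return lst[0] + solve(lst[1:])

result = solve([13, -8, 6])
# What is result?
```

13 + (-8) + 6 + 0 = 11

Answer: 11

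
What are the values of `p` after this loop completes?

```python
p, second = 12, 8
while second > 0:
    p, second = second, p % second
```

GCD of 12 and 8
`p` takes the values: 12 → 8 → 4

Answer: 4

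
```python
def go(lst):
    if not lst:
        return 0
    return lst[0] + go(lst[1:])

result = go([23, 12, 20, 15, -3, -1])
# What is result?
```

23 + 12 + 20 + 15 + (-3) + (-1) + 0 = 66

Answer: 66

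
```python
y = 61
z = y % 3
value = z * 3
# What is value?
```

Trace:
`y = 61` → y = 61
`z = y % 3` → z = 1
`value = z * 3` → value = 3
So value = 3

Answer: 3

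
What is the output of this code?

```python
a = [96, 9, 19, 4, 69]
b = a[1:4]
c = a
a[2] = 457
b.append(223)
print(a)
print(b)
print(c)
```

Key concept: slice vs alias.
Step by step:
`a = [96, 9, 19, 4, 69]` → a = [96, 9, 19, 4, 69]
`b = a[1:4]` → b = [9, 19, 4]
`c = a` → c = [96, 9, 19, 4, 69] (same object as a)
`a[2] = 457` → a = [96, 9, 457, 4, 69] (same object as c); c = [96, 9, 457, 4, 69] (same object as a)
`b.append(223)` → b = [9, 19, 4, 223]
`print(a)` → prints [96, 9, 457, 4, 69]
`print(b)` → prints [9, 19, 4, 223]
`print(c)` → prints [96, 9, 457, 4, 69]

Answer:
[96, 9, 457, 4, 69]
[9, 19, 4, 223]
[96, 9, 457, 4, 69]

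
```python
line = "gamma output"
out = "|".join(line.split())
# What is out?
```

Trace:
`line = "gamma output"` → line = 'gamma output'
`out = "|".join(line.split())` → out = 'gamma|output'
So out = 'gamma|output'

Answer: 'gamma|output'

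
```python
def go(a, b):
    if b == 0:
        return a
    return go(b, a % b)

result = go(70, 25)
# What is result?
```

go(70, 25) -> go(25, 20) -> go(20, 5) -> go(5, 0) -> 5

Answer: 5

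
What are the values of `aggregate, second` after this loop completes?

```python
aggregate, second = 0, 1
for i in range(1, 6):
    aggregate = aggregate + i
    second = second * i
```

Sum and factorial of 1 to 5
`aggregate, second` takes the values: (0, 1) → (1, 1) → (3, 1) → (3, 2) → (6, 2) → (6, 6) → (10, 6) → (10, 24) → (15, 24) → (15, 120)

Answer: 15, 120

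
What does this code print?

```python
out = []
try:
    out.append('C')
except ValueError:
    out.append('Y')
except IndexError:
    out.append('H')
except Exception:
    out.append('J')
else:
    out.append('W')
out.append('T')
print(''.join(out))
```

Execution trace: 'C' (try body, no exception) → 'W' (else) → 'T' (after the try/except). Output: CWT

Answer: CWT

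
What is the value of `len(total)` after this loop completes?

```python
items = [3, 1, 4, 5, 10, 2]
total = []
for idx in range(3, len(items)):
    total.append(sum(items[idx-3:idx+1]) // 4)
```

Number of 4-element averages
`total` takes the values: [] → [3] → [3, 5] → [3, 5, 5]
So `len(total)` = 3

Answer: 3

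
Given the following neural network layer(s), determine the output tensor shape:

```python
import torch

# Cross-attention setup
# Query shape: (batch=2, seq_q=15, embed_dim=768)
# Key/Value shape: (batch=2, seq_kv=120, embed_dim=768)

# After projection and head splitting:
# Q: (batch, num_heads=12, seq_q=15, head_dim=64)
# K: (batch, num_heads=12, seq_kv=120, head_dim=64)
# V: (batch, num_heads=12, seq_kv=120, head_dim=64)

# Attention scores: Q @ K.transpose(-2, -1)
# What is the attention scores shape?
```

Input: (2, 15, 768) -> Output: (2, 12, 15, 120)

Answer: (2, 12, 15, 120)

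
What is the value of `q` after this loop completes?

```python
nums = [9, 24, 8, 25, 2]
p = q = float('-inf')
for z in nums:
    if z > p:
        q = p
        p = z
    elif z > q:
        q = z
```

Second largest (with repeats) in [9, 24, 8, 25, 2]
`q` takes the values: -inf → 9 → 24

Answer: 24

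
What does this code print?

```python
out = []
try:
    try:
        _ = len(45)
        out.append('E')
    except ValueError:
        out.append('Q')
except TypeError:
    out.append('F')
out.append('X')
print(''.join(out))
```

Execution trace: 'F' (outer except TypeError) → 'X' (after the try/except). Output: FX

Answer: FX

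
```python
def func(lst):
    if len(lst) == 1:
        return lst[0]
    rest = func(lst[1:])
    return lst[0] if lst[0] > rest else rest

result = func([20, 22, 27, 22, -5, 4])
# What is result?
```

Recursive max over [20, 22, 27, 22, -5, 4] = 27

Answer: 27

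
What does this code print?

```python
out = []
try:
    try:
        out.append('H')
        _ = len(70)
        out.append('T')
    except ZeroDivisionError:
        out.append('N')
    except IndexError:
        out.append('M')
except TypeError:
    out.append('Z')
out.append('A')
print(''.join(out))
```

Execution trace: 'H' (try body) → 'Z' (outer except TypeError) → 'A' (after the try/except). Output: HZA

Answer: HZA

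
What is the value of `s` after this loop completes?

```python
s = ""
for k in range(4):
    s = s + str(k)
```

Concatenate digits 0 to 3
`s` takes the values: "" → "0" → "01" → "012" → "0123"

Answer: "0123"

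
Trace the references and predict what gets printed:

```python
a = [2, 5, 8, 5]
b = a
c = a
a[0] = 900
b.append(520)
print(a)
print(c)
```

Key concept: multiple aliases.
Step by step:
`a = [2, 5, 8, 5]` → a = [2, 5, 8, 5]
`b = a` → b = [2, 5, 8, 5] (same object as a)
`c = a` → c = [2, 5, 8, 5] (same object as a, b)
`a[0] = 900` → a = [900, 5, 8, 5] (same object as b, c); b = [900, 5, 8, 5] (same object as a, c); c = [900, 5, 8, 5] (same object as a, b)
`b.append(520)` → a = [900, 5, 8, 5, 520] (same object as b, c); b = [900, 5, 8, 5, 520] (same object as a, c); c = [900, 5, 8, 5, 520] (same object as a, b)
`print(a)` → prints [900, 5, 8, 5, 520]
`print(c)` → prints [900, 5, 8, 5, 520]

Answer:
[900, 5, 8, 5, 520]
[900, 5, 8, 5, 520]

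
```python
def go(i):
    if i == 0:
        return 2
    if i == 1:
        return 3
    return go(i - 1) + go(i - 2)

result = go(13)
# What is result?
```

Build up from base cases: go(0)=2, go(1)=3, go(2)=5, go(3)=8, go(4)=13, go(5)=21, go(6)=34, ..., go(13)=987

Answer: 987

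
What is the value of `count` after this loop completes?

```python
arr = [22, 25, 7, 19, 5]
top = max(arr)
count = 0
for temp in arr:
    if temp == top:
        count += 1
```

Count of max value 25 in [22, 25, 7, 19, 5]
`count` takes the values: 0 → 1

Answer: 1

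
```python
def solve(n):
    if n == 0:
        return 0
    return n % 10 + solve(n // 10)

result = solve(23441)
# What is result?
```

Sum of digits of 23441: 1 + 4 + 4 + 3 + 2 = 14

Answer: 14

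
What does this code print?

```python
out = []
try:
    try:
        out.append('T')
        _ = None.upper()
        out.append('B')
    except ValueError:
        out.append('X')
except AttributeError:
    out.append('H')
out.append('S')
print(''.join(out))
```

Execution trace: 'T' (try body) → 'H' (outer except AttributeError) → 'S' (after the try/except). Output: THS

Answer: THS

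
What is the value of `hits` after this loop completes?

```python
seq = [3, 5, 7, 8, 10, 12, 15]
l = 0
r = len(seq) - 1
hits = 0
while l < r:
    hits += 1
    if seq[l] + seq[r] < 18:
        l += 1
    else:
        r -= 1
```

Steps to find pair summing to 18
`hits` takes the values: 0 → 1 → 2 → 3 → 4 → 5 → 6

Answer: 6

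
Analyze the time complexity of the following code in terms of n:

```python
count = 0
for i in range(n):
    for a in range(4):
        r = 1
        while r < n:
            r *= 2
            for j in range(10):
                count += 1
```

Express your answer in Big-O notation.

Each loop level contributes: n × 1 × log n × 1. Multiplying the contributions gives O(n log n).

Answer: O(n log n)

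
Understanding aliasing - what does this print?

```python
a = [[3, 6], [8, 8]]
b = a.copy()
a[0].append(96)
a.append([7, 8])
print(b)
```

Key concept: shallow copy with nested lists.
Step by step:
`a = [[3, 6], [8, 8]]` → a = [[3, 6], [8, 8]]
`b = a.copy()` → b = [[3, 6], [8, 8]]
`a[0].append(96)` → a = [[3, 6, 96], [8, 8]]; b = [[3, 6, 96], [8, 8]]
`a.append([7, 8])` → a = [[3, 6, 96], [8, 8], [7, 8]]
`print(b)` → prints [[3, 6, 96], [8, 8]]

Answer: [[3, 6, 96], [8, 8]]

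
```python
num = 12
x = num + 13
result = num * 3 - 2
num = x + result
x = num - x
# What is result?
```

Trace:
`num = 12` → num = 12
`x = num + 13` → x = 25
`result = num * 3 - 2` → result = 34
`num = x + result` → num = 59
`x = num - x` → x = 34
So result = 34

Answer: 34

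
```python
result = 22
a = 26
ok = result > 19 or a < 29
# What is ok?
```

Trace:
`result = 22` → result = 22
`a = 26` → a = 26
`ok = result > 19 or a < 29` → ok = True
So ok = True

Answer: True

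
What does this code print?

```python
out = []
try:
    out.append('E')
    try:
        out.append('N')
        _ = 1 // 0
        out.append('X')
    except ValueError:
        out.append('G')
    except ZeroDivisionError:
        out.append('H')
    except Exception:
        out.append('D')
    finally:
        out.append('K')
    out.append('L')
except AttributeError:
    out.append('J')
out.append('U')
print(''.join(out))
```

Execution trace: 'E' (try body) → 'N' (inner try body) → 'H' (inner except ZeroDivisionError) → 'K' (inner finally) → 'L' (try body, no exception) → 'U' (after the try/except). Output: ENHKLU

Answer: ENHKLU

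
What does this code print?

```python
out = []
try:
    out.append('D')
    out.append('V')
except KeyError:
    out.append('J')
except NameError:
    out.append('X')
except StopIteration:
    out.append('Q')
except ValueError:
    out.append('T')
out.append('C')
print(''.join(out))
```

Execution trace: 'D' (try body) → 'V' (try body, no exception) → 'C' (after the try/except). Output: DVC

Answer: DVC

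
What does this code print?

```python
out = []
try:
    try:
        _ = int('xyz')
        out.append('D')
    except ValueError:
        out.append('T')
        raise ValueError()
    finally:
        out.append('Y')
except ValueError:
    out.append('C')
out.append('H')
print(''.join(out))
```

Execution trace: 'T' (inner except ValueError) → 'Y' (inner finally) → 'C' (outer except ValueError) → 'H' (after the try/except). Output: TYCH

Answer: TYCH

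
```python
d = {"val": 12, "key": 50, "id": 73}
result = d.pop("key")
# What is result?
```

Trace:
`d = {"val": 12, "key": 50, "id": 73}` → d = {'val': 12, 'key': 50, 'id': 73}
`result = d.pop("key")` → d = {'val': 12, 'id': 73}; result = 50
So result = 50

Answer: 50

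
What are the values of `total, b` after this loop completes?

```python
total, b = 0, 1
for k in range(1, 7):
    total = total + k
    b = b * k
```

Sum and factorial of 1 to 6
`total, b` takes the values: (0, 1) → (1, 1) → (3, 1) → (3, 2) → (6, 2) → (6, 6) → (10, 6) → (10, 24) → (15, 24) → (15, 120) → (21, 120) → (21, 720)

Answer: 21, 720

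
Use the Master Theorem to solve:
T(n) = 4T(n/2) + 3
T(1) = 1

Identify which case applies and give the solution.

a=4, b=2, f(n)=3. log_2(4) = 2. Since c=0 < 2, Case 1 applies: T(n) = Θ(n^log_b(a)) = O(n^2).

Answer: O(n^2) - Case 1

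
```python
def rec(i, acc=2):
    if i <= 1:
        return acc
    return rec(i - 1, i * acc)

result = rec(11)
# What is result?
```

Accumulator trace (n, acc): (11, 2) -> (10, 22) -> (9, 220) -> (8, 1980) -> (7, 15840) -> (6, 110880) -> (5, 665280) -> (4, 3326400) -> (3, 13305600) -> (2, 39916800) -> (1, 79833600) -> return 79833600

Answer: 79833600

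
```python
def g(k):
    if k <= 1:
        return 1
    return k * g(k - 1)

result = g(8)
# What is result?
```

g(8) = 8 * 7 * 6 * 5 * 4 * 3 * 2 * 1 = 40320

Answer: 40320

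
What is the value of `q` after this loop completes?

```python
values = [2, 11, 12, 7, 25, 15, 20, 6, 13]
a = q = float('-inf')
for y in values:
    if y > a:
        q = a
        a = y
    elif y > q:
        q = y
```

Second largest (with repeats) in [2, 11, 12, 7, 25, 15, 20, 6, 13]
`q` takes the values: -inf → 2 → 11 → 12 → 15 → 20

Answer: 20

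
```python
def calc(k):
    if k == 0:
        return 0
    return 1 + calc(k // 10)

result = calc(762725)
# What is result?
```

Count of digits of 762725: 6

Answer: 6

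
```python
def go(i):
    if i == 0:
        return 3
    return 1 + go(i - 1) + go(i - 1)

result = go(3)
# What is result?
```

go(i) = 1 + 2·go(i-1), go(0)=3. Closed form: (3+1)·2^3 - 1 = 31.

Answer: 31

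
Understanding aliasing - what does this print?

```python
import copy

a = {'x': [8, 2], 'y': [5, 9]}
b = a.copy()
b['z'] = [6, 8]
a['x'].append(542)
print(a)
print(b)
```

Key concept: shallow copy of dict with mutable values.
Step by step:
`a = {'x': [8, 2], 'y': [5, 9]}` → a = {'x': [8, 2], 'y': [5, 9]}
`b = a.copy()` → b = {'x': [8, 2], 'y': [5, 9]}
`b['z'] = [6, 8]` → b = {'x': [8, 2], 'y': [5, 9], 'z': [6, 8]}
`a['x'].append(542)` → a = {'x': [8, 2, 542], 'y': [5, 9]}; b = {'x': [8, 2, 542], 'y': [5, 9], 'z': [6, 8]}
`print(a)` → prints {'x': [8, 2, 542], 'y': [5, 9]}
`print(b)` → prints {'x': [8, 2, 542], 'y': [5, 9], 'z': [6, 8]}

Answer:
{'x': [8, 2, 542], 'y': [5, 9]}
{'x': [8, 2, 542], 'y': [5, 9], 'z': [6, 8]}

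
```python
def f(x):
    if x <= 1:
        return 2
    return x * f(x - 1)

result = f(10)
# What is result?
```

f(10) = 10 * 9 * 8 * 7 * 6 * 5 * 4 * 3 * 2 * 2 = 7257600

Answer: 7257600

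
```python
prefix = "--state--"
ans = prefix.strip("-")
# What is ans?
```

Trace:
`prefix = "--state--"` → prefix = '--state--'
`ans = prefix.strip("-")` → ans = 'state'
So ans = 'state'

Answer: 'state'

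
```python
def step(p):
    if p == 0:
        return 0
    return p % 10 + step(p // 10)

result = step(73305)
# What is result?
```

Sum of digits of 73305: 5 + 0 + 3 + 3 + 7 = 18

Answer: 18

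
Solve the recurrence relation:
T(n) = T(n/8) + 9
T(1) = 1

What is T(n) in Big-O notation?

Each step divides n by 8 and adds 9. After log_8(n) steps we reach T(1)=1. So T(n) = 9·log_8(n) + 1 = O(log n).

Answer: O(log n)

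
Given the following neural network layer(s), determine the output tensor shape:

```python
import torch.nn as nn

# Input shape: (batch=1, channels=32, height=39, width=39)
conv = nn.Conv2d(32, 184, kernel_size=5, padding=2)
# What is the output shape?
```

Input: (1, 32, 39, 39) -> Output: (1, 184, 39, 39)

Answer: (1, 184, 39, 39)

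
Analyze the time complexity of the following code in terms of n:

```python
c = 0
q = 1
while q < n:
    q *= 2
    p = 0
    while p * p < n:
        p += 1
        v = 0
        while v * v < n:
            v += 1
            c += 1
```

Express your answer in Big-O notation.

Each loop level contributes: log n × √n × √n. Multiplying the contributions gives O(n log n).

Answer: O(n log n)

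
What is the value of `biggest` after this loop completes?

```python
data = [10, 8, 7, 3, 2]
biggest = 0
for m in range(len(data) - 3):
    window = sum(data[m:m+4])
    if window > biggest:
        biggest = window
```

Max sum of 4-element window in [10, 8, 7, 3, 2]
`biggest` takes the values: 0 → 28

Answer: 28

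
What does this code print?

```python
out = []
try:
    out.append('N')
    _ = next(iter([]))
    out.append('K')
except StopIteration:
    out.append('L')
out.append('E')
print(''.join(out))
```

Execution trace: 'N' (try body) → 'L' (except StopIteration) → 'E' (after the try/except). Output: NLE

Answer: NLE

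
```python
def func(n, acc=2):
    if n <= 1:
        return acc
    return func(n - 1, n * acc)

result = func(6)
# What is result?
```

Accumulator trace (n, acc): (6, 2) -> (5, 12) -> (4, 60) -> (3, 240) -> (2, 720) -> (1, 1440) -> return 1440

Answer: 1440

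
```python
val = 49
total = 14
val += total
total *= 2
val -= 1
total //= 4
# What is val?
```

Trace:
`val = 49` → val = 49
`total = 14` → total = 14
`val += total` → val = 63
`total *= 2` → total = 28
`val -= 1` → val = 62
`total //= 4` → total = 7
So val = 62

Answer: 62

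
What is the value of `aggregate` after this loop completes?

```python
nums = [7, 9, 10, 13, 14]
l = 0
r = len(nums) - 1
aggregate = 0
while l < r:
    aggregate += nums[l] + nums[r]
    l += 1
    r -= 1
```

Sum of pairs from ends
`aggregate` takes the values: 0 → 21 → 43

Answer: 43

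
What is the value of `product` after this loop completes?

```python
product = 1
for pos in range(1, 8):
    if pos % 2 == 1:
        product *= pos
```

Product of odd numbers 1 to 7
`product` takes the values: 1 → 3 → 15 → 105

Answer: 105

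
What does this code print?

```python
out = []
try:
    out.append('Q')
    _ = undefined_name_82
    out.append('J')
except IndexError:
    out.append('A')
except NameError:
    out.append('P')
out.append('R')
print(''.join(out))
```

Execution trace: 'Q' (try body) → 'P' (except NameError) → 'R' (after the try/except). Output: QPR

Answer: QPR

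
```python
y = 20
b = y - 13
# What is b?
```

Trace:
`y = 20` → y = 20
`b = y - 13` → b = 7
So b = 7

Answer: 7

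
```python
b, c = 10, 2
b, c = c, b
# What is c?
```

Trace:
`b, c = 10, 2` → b = 10; c = 2
`b, c = c, b` → b = 2; c = 10
So c = 10

Answer: 10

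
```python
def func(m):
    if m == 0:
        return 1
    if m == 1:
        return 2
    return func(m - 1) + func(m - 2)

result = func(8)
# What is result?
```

Build up from base cases: func(0)=1, func(1)=2, func(2)=3, func(3)=5, func(4)=8, func(5)=13, func(6)=21, ..., func(8)=55

Answer: 55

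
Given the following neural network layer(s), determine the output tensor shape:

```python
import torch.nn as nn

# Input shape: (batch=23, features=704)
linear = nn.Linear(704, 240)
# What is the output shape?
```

Input: (23, 704) -> Output: (23, 240)

Answer: (23, 240)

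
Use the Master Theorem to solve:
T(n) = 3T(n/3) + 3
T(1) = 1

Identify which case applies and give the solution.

a=3, b=3, f(n)=3. log_3(3) = 1. Since c=0 < 1, Case 1 applies: T(n) = Θ(n^log_b(a)) = O(n).

Answer: O(n) - Case 1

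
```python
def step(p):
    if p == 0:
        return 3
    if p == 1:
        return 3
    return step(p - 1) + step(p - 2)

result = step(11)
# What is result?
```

Build up from base cases: step(0)=3, step(1)=3, step(2)=6, step(3)=9, step(4)=15, step(5)=24, step(6)=39, ..., step(11)=432

Answer: 432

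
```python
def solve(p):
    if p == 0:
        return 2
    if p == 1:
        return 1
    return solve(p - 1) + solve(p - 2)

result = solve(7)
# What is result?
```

Build up from base cases: solve(0)=2, solve(1)=1, solve(2)=3, solve(3)=4, solve(4)=7, solve(5)=11, solve(6)=18, ..., solve(7)=29

Answer: 29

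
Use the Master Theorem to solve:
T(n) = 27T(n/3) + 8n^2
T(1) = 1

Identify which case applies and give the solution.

a=27, b=3, f(n)=8n^2. log_3(27) = 3. Since c=2 < 3, Case 1 applies: T(n) = Θ(n^log_b(a)) = O(n^3).

Answer: O(n^3) - Case 1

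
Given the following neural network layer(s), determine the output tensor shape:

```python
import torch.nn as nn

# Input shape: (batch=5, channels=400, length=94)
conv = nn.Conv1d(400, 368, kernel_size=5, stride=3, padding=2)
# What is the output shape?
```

Input: (5, 400, 94) -> Output: (5, 368, 32)

Answer: (5, 368, 32)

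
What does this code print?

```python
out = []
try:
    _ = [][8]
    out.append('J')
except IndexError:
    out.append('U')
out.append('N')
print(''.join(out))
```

Execution trace: 'U' (except IndexError) → 'N' (after the try/except). Output: UN

Answer: UN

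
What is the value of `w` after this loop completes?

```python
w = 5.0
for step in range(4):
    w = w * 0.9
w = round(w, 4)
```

Exponential decay: 5.0 * 0.9^4
`w` takes the values: 5.0 → 4.5 → 4.05 → 3.645 → 3.2805

Answer: 3.2805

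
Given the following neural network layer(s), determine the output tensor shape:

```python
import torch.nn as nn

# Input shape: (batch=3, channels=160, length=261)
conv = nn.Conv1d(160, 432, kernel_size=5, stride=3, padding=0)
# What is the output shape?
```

Input: (3, 160, 261) -> Output: (3, 432, 86)

Answer: (3, 432, 86)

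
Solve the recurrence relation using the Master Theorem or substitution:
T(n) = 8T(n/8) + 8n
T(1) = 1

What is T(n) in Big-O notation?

By Master Theorem: a=8, b=8, f(n)=8n. Since log_8(8) = 1 and f(n) = Θ(n^1), Case 2 applies. T(n) = O(n log n).

Answer: O(n log n)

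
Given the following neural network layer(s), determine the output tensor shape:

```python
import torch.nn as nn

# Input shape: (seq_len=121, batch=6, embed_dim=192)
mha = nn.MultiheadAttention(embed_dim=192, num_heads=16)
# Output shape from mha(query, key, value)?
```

Input: (121, 6, 192) -> Output: (121, 6, 192)

Answer: (121, 6, 192)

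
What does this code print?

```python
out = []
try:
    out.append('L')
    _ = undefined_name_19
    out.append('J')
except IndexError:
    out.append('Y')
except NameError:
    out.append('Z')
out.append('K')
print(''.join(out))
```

Execution trace: 'L' (try body) → 'Z' (except NameError) → 'K' (after the try/except). Output: LZK

Answer: LZK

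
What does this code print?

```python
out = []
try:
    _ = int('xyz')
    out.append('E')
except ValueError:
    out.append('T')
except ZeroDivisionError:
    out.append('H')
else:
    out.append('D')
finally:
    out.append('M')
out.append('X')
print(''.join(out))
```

Execution trace: 'T' (except ValueError) → 'M' (finally) → 'X' (after the try/except). Output: TMX

Answer: TMX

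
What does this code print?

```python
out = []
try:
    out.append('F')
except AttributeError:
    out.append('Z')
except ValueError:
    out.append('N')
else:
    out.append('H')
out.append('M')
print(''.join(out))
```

Execution trace: 'F' (try body, no exception) → 'H' (else) → 'M' (after the try/except). Output: FHM

Answer: FHM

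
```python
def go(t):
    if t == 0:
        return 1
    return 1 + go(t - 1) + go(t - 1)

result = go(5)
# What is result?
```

go(t) = 1 + 2·go(t-1), go(0)=1. Closed form: (1+1)·2^5 - 1 = 63.

Answer: 63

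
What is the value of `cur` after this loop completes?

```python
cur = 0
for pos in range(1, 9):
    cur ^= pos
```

XOR of 1 to 8
`cur` takes the values: 0 → 1 → 3 → 0 → 4 → 1 → 7 → 0 → 8

Answer: 8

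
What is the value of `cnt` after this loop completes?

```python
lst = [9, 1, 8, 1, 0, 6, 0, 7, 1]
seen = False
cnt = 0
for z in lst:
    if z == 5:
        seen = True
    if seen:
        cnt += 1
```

Count elements after first 5 in [9, 1, 8, 1, 0, 6, 0, 7, 1]
`cnt` takes the values: 0

Answer: 0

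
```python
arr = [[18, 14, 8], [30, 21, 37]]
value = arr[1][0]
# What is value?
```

Trace:
`arr = [[18, 14, 8], [30, 21, 37]]` → arr = [[18, 14, 8], [30, 21, 37]]
`value = arr[1][0]` → value = 30
So value = 30

Answer: 30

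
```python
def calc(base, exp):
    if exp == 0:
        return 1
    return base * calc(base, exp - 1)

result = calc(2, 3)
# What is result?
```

calc(2, 3) = 2 * 2 * 2 = 8

Answer: 8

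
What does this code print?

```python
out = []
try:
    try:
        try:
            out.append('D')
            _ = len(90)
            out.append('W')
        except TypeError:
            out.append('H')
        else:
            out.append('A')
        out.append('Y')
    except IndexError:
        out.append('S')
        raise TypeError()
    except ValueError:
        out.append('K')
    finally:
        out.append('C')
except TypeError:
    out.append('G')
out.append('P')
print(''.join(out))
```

Execution trace: 'D' (inner try body) → 'H' (inner except TypeError) → 'Y' (try body, no exception) → 'C' (finally) → 'P' (after the try/except). Output: DHYCP

Answer: DHYCP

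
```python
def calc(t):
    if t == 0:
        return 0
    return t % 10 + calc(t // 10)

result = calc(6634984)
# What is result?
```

Sum of digits of 6634984: 4 + 8 + 9 + 4 + 3 + 6 + 6 = 40

Answer: 40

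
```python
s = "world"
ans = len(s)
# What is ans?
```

Trace:
`s = "world"` → s = 'world'
`ans = len(s)` → ans = 5
So ans = 5

Answer: 5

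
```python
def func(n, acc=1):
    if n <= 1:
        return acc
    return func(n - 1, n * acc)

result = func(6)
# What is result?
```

Accumulator trace (n, acc): (6, 1) -> (5, 6) -> (4, 30) -> (3, 120) -> (2, 360) -> (1, 720) -> return 720

Answer: 720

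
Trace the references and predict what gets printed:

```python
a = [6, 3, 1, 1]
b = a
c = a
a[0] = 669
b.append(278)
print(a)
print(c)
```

Key concept: multiple aliases.
Step by step:
`a = [6, 3, 1, 1]` → a = [6, 3, 1, 1]
`b = a` → b = [6, 3, 1, 1] (same object as a)
`c = a` → c = [6, 3, 1, 1] (same object as a, b)
`a[0] = 669` → a = [669, 3, 1, 1] (same object as b, c); b = [669, 3, 1, 1] (same object as a, c); c = [669, 3, 1, 1] (same object as a, b)
`b.append(278)` → a = [669, 3, 1, 1, 278] (same object as b, c); b = [669, 3, 1, 1, 278] (same object as a, c); c = [669, 3, 1, 1, 278] (same object as a, b)
`print(a)` → prints [669, 3, 1, 1, 278]
`print(c)` → prints [669, 3, 1, 1, 278]

Answer:
[669, 3, 1, 1, 278]
[669, 3, 1, 1, 278]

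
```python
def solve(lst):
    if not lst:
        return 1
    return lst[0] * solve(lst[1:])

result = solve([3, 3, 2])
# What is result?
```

Product over [3, 3, 2] = 3 * 3 * 2 = 18

Answer: 18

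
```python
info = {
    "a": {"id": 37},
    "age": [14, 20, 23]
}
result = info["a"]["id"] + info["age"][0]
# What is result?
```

Trace:
`info = { ...` → info = {'a': {'id': 37}, 'age': [14, 20, 23]}
`result = info["a"]["id"] + info["age"][0]` → result = 51
So result = 51

Answer: 51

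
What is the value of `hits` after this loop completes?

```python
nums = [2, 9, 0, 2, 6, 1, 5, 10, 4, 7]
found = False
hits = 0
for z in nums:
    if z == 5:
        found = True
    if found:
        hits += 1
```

Count elements after first 5 in [2, 9, 0, 2, 6, 1, 5, 10, 4, 7]
`hits` takes the values: 0 → 1 → 2 → 3 → 4

Answer: 4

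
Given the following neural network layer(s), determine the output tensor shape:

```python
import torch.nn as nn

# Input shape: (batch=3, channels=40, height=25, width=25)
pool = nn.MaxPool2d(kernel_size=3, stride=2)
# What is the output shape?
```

Input: (3, 40, 25, 25) -> Output: (3, 40, 12, 12)

Answer: (3, 40, 12, 12)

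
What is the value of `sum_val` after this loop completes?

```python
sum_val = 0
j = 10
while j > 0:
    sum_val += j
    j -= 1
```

Sum 10 down to 1
`sum_val` takes the values: 0 → 10 → 19 → 27 → 34 → 40 → 45 → 49 → 52 → 54 → 55

Answer: 55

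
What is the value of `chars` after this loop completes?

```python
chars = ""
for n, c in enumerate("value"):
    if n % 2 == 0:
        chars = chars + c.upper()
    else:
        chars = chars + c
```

Uppercase even positions in 'value'
`chars` takes the values: "" → "V" → "Va" → "VaL" → "VaLu" → "VaLuE"

Answer: "VaLuE"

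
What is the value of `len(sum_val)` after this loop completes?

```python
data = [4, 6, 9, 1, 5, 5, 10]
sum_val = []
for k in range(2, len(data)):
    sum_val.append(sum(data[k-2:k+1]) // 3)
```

Number of 3-element averages
`sum_val` takes the values: [] → [6] → [6, 5] → [6, 5, 5] → [6, 5, 5, 3] → [6, 5, 5, 3, 6]
So `len(sum_val)` = 5

Answer: 5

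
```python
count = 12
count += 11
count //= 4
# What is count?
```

Trace:
`count = 12` → count = 12
`count += 11` → count = 23
`count //= 4` → count = 5
So count = 5

Answer: 5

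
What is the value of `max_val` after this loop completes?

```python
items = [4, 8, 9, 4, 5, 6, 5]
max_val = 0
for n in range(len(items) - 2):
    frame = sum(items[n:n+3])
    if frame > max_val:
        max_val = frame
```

Max sum of 3-element window in [4, 8, 9, 4, 5, 6, 5]
`max_val` takes the values: 0 → 21

Answer: 21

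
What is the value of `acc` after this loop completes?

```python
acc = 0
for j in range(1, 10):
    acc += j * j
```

Sum of squares 1² to 9² = 285
`acc` takes the values: 0 → 1 → 5 → 14 → 30 → 55 → 91 → 140 → 204 → 285

Answer: 285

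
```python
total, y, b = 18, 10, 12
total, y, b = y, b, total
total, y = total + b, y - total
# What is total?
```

Trace:
`total, y, b = 18, 10, 12` → total = 18; y = 10; b = 12
`total, y, b = y, b, total` → total = 10; y = 12; b = 18
`total, y = total + b, y - total` → total = 28; y = 2
So total = 28

Answer: 28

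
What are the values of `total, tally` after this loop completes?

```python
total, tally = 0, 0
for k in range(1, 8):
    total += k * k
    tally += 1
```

Sum of squares and count
`total, tally` takes the values: (0, 0) → (1, 0) → (1, 1) → (5, 1) → (5, 2) → (14, 2) → (14, 3) → (30, 3) → (30, 4) → (55, 4) → (55, 5) → (91, 5) → (91, 6) → (140, 6) → (140, 7)

Answer: 140, 7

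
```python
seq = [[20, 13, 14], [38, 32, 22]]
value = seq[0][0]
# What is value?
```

Trace:
`seq = [[20, 13, 14], [38, 32, 22]]` → seq = [[20, 13, 14], [38, 32, 22]]
`value = seq[0][0]` → value = 20
So value = 20

Answer: 20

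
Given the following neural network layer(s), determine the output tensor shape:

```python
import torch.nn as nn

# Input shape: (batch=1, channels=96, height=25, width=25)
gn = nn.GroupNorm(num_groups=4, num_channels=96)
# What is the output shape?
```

Input: (1, 96, 25, 25) -> Output: (1, 96, 25, 25)

Answer: (1, 96, 25, 25)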